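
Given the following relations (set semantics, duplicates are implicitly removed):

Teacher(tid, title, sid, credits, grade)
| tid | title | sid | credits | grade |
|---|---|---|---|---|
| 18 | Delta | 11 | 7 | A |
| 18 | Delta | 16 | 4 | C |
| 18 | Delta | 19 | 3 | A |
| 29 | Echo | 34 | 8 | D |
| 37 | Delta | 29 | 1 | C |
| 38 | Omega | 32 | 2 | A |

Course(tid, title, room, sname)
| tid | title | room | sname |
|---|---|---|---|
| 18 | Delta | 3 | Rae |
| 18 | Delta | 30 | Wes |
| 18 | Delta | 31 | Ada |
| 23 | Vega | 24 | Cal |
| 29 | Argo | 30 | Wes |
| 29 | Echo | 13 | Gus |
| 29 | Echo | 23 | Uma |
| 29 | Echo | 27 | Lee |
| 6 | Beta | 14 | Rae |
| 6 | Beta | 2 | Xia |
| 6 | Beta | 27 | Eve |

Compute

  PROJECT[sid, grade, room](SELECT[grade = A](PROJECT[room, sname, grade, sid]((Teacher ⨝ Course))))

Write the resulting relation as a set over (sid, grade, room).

{(11, A, 3), (11, A, 30), (11, A, 31), (19, A, 3), (19, A, 30), (19, A, 31)}

Teacher ⋈ Course (natural join on tid, title): {(18, Delta, 11, 7, A, 3, Rae), (18, Delta, 11, 7, A, 30, Wes), (18, Delta, 11, 7, A, 31, Ada), (18, Delta, 16, 4, C, 3, Rae), (18, Delta, 16, 4, C, 30, Wes), (18, Delta, 16, 4, C, 31, Ada), (18, Delta, 19, 3, A, 3, Rae), (18, Delta, 19, 3, A, 30, Wes), (18, Delta, 19, 3, A, 31, Ada), (29, Echo, 34, 8, D, 13, Gus), (29, Echo, 34, 8, D, 23, Uma), (29, Echo, 34, 8, D, 27, Lee)}
Projecting to room, sname, grade, sid: {(13, Gus, D, 34), (23, Uma, D, 34), (27, Lee, D, 34), (3, Rae, A, 11), (3, Rae, A, 19), (3, Rae, C, 16), (30, Wes, A, 11), (30, Wes, A, 19), (30, Wes, C, 16), (31, Ada, A, 11), (31, Ada, A, 19), (31, Ada, C, 16)}
σ[grade = A]: keep tuples satisfying grade = A → {(3, Rae, A, 11), (3, Rae, A, 19), (30, Wes, A, 11), (30, Wes, A, 19), (31, Ada, A, 11), (31, Ada, A, 19)}
Projecting to sid, grade, room: {(11, A, 3), (11, A, 30), (11, A, 31), (19, A, 3), (19, A, 30), (19, A, 31)}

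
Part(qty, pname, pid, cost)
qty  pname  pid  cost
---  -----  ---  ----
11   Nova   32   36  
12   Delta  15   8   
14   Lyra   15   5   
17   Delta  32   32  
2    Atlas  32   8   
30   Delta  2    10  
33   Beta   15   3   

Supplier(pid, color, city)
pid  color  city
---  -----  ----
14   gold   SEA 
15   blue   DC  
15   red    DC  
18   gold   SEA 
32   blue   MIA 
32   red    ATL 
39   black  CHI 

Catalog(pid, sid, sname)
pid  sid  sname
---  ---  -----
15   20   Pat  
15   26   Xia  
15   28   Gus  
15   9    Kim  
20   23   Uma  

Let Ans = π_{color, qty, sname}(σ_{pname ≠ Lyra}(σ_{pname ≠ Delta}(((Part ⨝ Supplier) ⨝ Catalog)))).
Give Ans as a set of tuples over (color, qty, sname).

{(blue, 33, Gus), (blue, 33, Kim), (blue, 33, Pat), (blue, 33, Xia), (red, 33, Gus), (red, 33, Kim), (red, 33, Pat), (red, 33, Xia)}

Natural join on pid: {(11, Nova, 32, 36, blue, MIA), (11, Nova, 32, 36, red, ATL), (12, Delta, 15, 8, blue, DC), (12, Delta, 15, 8, red, DC), (14, Lyra, 15, 5, blue, DC), (14, Lyra, 15, 5, red, DC), (17, Delta, 32, 32, blue, MIA), (17, Delta, 32, 32, red, ATL), (2, Atlas, 32, 8, blue, MIA), (2, Atlas, 32, 8, red, ATL), (33, Beta, 15, 3, blue, DC), (33, Beta, 15, 3, red, DC)}
Natural join on pid: {(12, Delta, 15, 8, blue, DC, 20, Pat), (12, Delta, 15, 8, blue, DC, 26, Xia), (12, Delta, 15, 8, blue, DC, 28, Gus), (12, Delta, 15, 8, blue, DC, 9, Kim), (12, Delta, 15, 8, red, DC, 20, Pat), (12, Delta, 15, 8, red, DC, 26, Xia), (12, Delta, 15, 8, red, DC, 28, Gus), (12, Delta, 15, 8, red, DC, 9, Kim), (14, Lyra, 15, 5, blue, DC, 20, Pat), (14, Lyra, 15, 5, blue, DC, 26, Xia), (14, Lyra, 15, 5, blue, DC, 28, Gus), (14, Lyra, 15, 5, blue, DC, 9, Kim), (14, Lyra, 15, 5, red, DC, 20, Pat), (14, Lyra, 15, 5, red, DC, 26, Xia), (14, Lyra, 15, 5, red, DC, 28, Gus), (14, Lyra, 15, 5, red, DC, 9, Kim), (33, Beta, 15, 3, blue, DC, 20, Pat), (33, Beta, 15, 3, blue, DC, 26, Xia), (33, Beta, 15, 3, blue, DC, 28, Gus), (33, Beta, 15, 3, blue, DC, 9, Kim), (33, Beta, 15, 3, red, DC, 20, Pat), (33, Beta, 15, 3, red, DC, 26, Xia), (33, Beta, 15, 3, red, DC, 28, Gus), (33, Beta, 15, 3, red, DC, 9, Kim)}
Filtering on pname ≠ Delta leaves {(14, Lyra, 15, 5, blue, DC, 20, Pat), (14, Lyra, 15, 5, blue, DC, 26, Xia), (14, Lyra, 15, 5, blue, DC, 28, Gus), (14, Lyra, 15, 5, blue, DC, 9, Kim), (14, Lyra, 15, 5, red, DC, 20, Pat), (14, Lyra, 15, 5, red, DC, 26, Xia), (14, Lyra, 15, 5, red, DC, 28, Gus), (14, Lyra, 15, 5, red, DC, 9, Kim), (33, Beta, 15, 3, blue, DC, 20, Pat), (33, Beta, 15, 3, blue, DC, 26, Xia), (33, Beta, 15, 3, blue, DC, 28, Gus), (33, Beta, 15, 3, blue, DC, 9, Kim), (33, Beta, 15, 3, red, DC, 20, Pat), (33, Beta, 15, 3, red, DC, 26, Xia), (33, Beta, 15, 3, red, DC, 28, Gus), (33, Beta, 15, 3, red, DC, 9, Kim)}.
Filtering on pname ≠ Lyra leaves {(33, Beta, 15, 3, blue, DC, 20, Pat), (33, Beta, 15, 3, blue, DC, 26, Xia), (33, Beta, 15, 3, blue, DC, 28, Gus), (33, Beta, 15, 3, blue, DC, 9, Kim), (33, Beta, 15, 3, red, DC, 20, Pat), (33, Beta, 15, 3, red, DC, 26, Xia), (33, Beta, 15, 3, red, DC, 28, Gus), (33, Beta, 15, 3, red, DC, 9, Kim)}.
Projecting to color, qty, sname: {(blue, 33, Gus), (blue, 33, Kim), (blue, 33, Pat), (blue, 33, Xia), (red, 33, Gus), (red, 33, Kim), (red, 33, Pat), (red, 33, Xia)}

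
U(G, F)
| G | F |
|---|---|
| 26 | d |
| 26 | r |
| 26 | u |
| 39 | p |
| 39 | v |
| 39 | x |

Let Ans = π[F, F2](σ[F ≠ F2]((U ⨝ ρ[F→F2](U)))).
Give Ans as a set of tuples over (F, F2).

{(d, r), (d, u), (p, v), (p, x), (r, d), (r, u), (u, d), (u, r), (v, p), (v, x), (x, p), (x, v)}

ρ[F→F2]: schema becomes (G, F2); tuples unchanged.
Natural join on G: {(26, d, d), (26, d, r), (26, d, u), (26, r, d), (26, r, r), (26, r, u), (26, u, d), (26, u, r), (26, u, u), (39, p, p), (39, p, v), (39, p, x), (39, v, p), (39, v, v), (39, v, x), (39, x, p), (39, x, v), (39, x, x)}
Filtering on F ≠ F2 leaves {(26, d, r), (26, d, u), (26, r, d), (26, r, u), (26, u, d), (26, u, r), (39, p, v), (39, p, x), (39, v, p), (39, v, x), (39, x, p), (39, x, v)}.
π[F, F2]: project onto (F, F2) → {(d, r), (d, u), (p, v), (p, x), (r, d), (r, u), (u, d), (u, r), (v, p), (v, x), (x, p), (x, v)}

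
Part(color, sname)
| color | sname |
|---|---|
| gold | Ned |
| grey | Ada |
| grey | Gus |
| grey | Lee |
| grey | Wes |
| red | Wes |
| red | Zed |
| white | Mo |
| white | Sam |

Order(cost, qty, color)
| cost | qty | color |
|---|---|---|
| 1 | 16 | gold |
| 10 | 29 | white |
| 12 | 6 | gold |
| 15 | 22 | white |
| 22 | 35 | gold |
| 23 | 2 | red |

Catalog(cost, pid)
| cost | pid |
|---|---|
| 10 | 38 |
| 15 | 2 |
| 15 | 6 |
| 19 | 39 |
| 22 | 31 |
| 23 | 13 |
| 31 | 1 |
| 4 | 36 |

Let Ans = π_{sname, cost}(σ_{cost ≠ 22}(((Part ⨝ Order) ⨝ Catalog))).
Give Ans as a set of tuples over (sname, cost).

{(Mo, 10), (Mo, 15), (Sam, 10), (Sam, 15), (Wes, 23), (Zed, 23)}

Natural join on color: {(gold, Ned, 1, 16), (gold, Ned, 12, 6), (gold, Ned, 22, 35), (red, Wes, 23, 2), (red, Zed, 23, 2), (white, Mo, 10, 29), (white, Mo, 15, 22), (white, Sam, 10, 29), (white, Sam, 15, 22)}
Natural join on cost: {(gold, Ned, 22, 35, 31), (red, Wes, 23, 2, 13), (red, Zed, 23, 2, 13), (white, Mo, 10, 29, 38), (white, Mo, 15, 22, 2), (white, Mo, 15, 22, 6), (white, Sam, 10, 29, 38), (white, Sam, 15, 22, 2), (white, Sam, 15, 22, 6)}
σ[cost ≠ 22]: keep tuples satisfying cost ≠ 22 → {(red, Wes, 23, 2, 13), (red, Zed, 23, 2, 13), (white, Mo, 10, 29, 38), (white, Mo, 15, 22, 2), (white, Mo, 15, 22, 6), (white, Sam, 10, 29, 38), (white, Sam, 15, 22, 2), (white, Sam, 15, 22, 6)}
π[sname, cost]: project onto (sname, cost) (2 duplicate(s) eliminated) → {(Mo, 10), (Mo, 15), (Sam, 10), (Sam, 15), (Wes, 23), (Zed, 23)}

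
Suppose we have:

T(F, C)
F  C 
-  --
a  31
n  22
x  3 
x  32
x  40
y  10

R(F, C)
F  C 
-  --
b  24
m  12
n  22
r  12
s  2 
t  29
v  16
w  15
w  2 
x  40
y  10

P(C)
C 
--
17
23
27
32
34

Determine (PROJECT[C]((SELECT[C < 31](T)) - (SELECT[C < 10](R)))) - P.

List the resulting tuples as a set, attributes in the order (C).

{10, 22, 3}

Filtering on C < 31 leaves {(n, 22), (x, 3), (y, 10)}.
Filtering on C < 10 leaves {(s, 2), (w, 2)}.
Set difference of the two operands is {(n, 22), (x, 3), (y, 10)}.
π_{C} gives {10, 22, 3}.
Set difference of the two operands is {10, 22, 3}.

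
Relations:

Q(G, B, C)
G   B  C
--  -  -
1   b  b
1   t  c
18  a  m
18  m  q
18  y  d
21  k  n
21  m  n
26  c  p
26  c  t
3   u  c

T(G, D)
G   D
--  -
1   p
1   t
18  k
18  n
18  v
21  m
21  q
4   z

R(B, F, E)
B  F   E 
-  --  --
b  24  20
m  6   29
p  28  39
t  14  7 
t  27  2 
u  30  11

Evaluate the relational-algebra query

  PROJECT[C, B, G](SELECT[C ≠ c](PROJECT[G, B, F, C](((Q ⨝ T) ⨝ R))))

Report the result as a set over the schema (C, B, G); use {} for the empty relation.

Joining Q and T on G yields {(1, b, b, p), (1, b, b, t), (1, t, c, p), (1, t, c, t), (18, a, m, k), (18, a, m, n), (18, a, m, v), (18, m, q, k), (18, m, q, n), (18, m, q, v), (18, y, d, k), (18, y, d, n), (18, y, d, v), (21, k, n, m), (21, k, n, q), (21, m, n, m), (21, m, n, q)}.
Joining (Q ⨝ T) and R on B yields {(1, b, b, p, 24, 20), (1, b, b, t, 24, 20), (1, t, c, p, 14, 7), (1, t, c, p, 27, 2), (1, t, c, t, 14, 7), (1, t, c, t, 27, 2), (18, m, q, k, 6, 29), (18, m, q, n, 6, 29), (18, m, q, v, 6, 29), (21, m, n, m, 6, 29), (21, m, n, q, 6, 29)}.
π_{G, B, F, C} gives {(1, b, 24, b), (1, t, 14, c), (1, t, 27, c), (18, m, 6, q), (21, m, 6, n)} (6 duplicate(s) eliminated).
Selection C ≠ c: {(1, b, 24, b), (18, m, 6, q), (21, m, 6, n)}
π_{C, B, G} gives {(b, b, 1), (n, m, 21), (q, m, 18)}.

{(b, b, 1), (n, m, 21), (q, m, 18)}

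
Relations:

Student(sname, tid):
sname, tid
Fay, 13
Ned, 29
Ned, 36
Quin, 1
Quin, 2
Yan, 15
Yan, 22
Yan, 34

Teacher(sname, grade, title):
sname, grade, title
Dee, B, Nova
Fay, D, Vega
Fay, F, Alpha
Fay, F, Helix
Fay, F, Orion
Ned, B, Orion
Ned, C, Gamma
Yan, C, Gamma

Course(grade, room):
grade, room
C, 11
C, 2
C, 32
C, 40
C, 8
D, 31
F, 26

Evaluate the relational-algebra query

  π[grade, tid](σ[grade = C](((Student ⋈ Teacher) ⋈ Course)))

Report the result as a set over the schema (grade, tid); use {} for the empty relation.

Student ⋈ Teacher (natural join on sname): {(Fay, 13, D, Vega), (Fay, 13, F, Alpha), (Fay, 13, F, Helix), (Fay, 13, F, Orion), (Ned, 29, B, Orion), (Ned, 29, C, Gamma), (Ned, 36, B, Orion), (Ned, 36, C, Gamma), (Yan, 15, C, Gamma), (Yan, 22, C, Gamma), (Yan, 34, C, Gamma)}
(Student ⋈ Teacher) ⋈ Course (natural join on grade): {(Fay, 13, D, Vega, 31), (Fay, 13, F, Alpha, 26), (Fay, 13, F, Helix, 26), (Fay, 13, F, Orion, 26), (Ned, 29, C, Gamma, 11), (Ned, 29, C, Gamma, 2), (Ned, 29, C, Gamma, 32), (Ned, 29, C, Gamma, 40), (Ned, 29, C, Gamma, 8), (Ned, 36, C, Gamma, 11), (Ned, 36, C, Gamma, 2), (Ned, 36, C, Gamma, 32), (Ned, 36, C, Gamma, 40), (Ned, 36, C, Gamma, 8), (Yan, 15, C, Gamma, 11), (Yan, 15, C, Gamma, 2), (Yan, 15, C, Gamma, 32), (Yan, 15, C, Gamma, 40), (Yan, 15, C, Gamma, 8), (Yan, 22, C, Gamma, 11), (Yan, 22, C, Gamma, 2), (Yan, 22, C, Gamma, 32), (Yan, 22, C, Gamma, 40), (Yan, 22, C, Gamma, 8), (Yan, 34, C, Gamma, 11), (Yan, 34, C, Gamma, 2), (Yan, 34, C, Gamma, 32), (Yan, 34, C, Gamma, 40), (Yan, 34, C, Gamma, 8)}
σ[grade = C]: keep tuples satisfying grade = C → {(Ned, 29, C, Gamma, 11), (Ned, 29, C, Gamma, 2), (Ned, 29, C, Gamma, 32), (Ned, 29, C, Gamma, 40), (Ned, 29, C, Gamma, 8), (Ned, 36, C, Gamma, 11), (Ned, 36, C, Gamma, 2), (Ned, 36, C, Gamma, 32), (Ned, 36, C, Gamma, 40), (Ned, 36, C, Gamma, 8), (Yan, 15, C, Gamma, 11), (Yan, 15, C, Gamma, 2), (Yan, 15, C, Gamma, 32), (Yan, 15, C, Gamma, 40), (Yan, 15, C, Gamma, 8), (Yan, 22, C, Gamma, 11), (Yan, 22, C, Gamma, 2), (Yan, 22, C, Gamma, 32), (Yan, 22, C, Gamma, 40), (Yan, 22, C, Gamma, 8), (Yan, 34, C, Gamma, 11), (Yan, 34, C, Gamma, 2), (Yan, 34, C, Gamma, 32), (Yan, 34, C, Gamma, 40), (Yan, 34, C, Gamma, 8)}
Projecting to grade, tid (20 duplicate(s) eliminated): {(C, 15), (C, 22), (C, 29), (C, 34), (C, 36)}

{(C, 15), (C, 22), (C, 29), (C, 34), (C, 36)}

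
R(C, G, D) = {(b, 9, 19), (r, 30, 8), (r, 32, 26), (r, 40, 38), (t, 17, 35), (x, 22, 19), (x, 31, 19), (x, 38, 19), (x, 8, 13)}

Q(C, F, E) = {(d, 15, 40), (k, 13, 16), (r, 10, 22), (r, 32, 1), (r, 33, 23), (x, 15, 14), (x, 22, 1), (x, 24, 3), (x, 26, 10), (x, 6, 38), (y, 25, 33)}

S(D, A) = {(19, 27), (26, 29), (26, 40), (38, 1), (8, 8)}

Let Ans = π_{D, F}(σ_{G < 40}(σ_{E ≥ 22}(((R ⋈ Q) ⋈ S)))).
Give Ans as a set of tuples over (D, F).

{(19, 6), (26, 10), (26, 33), (8, 10), (8, 33)}

R ⋈ Q (natural join on C): {(r, 30, 8, 10, 22), (r, 30, 8, 32, 1), (r, 30, 8, 33, 23), (r, 32, 26, 10, 22), (r, 32, 26, 32, 1), (r, 32, 26, 33, 23), (r, 40, 38, 10, 22), (r, 40, 38, 32, 1), (r, 40, 38, 33, 23), (x, 22, 19, 15, 14), (x, 22, 19, 22, 1), (x, 22, 19, 24, 3), (x, 22, 19, 26, 10), (x, 22, 19, 6, 38), (x, 31, 19, 15, 14), (x, 31, 19, 22, 1), (x, 31, 19, 24, 3), (x, 31, 19, 26, 10), (x, 31, 19, 6, 38), (x, 38, 19, 15, 14), (x, 38, 19, 22, 1), (x, 38, 19, 24, 3), (x, 38, 19, 26, 10), (x, 38, 19, 6, 38), (x, 8, 13, 15, 14), (x, 8, 13, 22, 1), (x, 8, 13, 24, 3), (x, 8, 13, 26, 10), (x, 8, 13, 6, 38)}
(R ⋈ Q) ⋈ S (natural join on D): {(r, 30, 8, 10, 22, 8), (r, 30, 8, 32, 1, 8), (r, 30, 8, 33, 23, 8), (r, 32, 26, 10, 22, 29), (r, 32, 26, 10, 22, 40), (r, 32, 26, 32, 1, 29), (r, 32, 26, 32, 1, 40), (r, 32, 26, 33, 23, 29), (r, 32, 26, 33, 23, 40), (r, 40, 38, 10, 22, 1), (r, 40, 38, 32, 1, 1), (r, 40, 38, 33, 23, 1), (x, 22, 19, 15, 14, 27), (x, 22, 19, 22, 1, 27), (x, 22, 19, 24, 3, 27), (x, 22, 19, 26, 10, 27), (x, 22, 19, 6, 38, 27), (x, 31, 19, 15, 14, 27), (x, 31, 19, 22, 1, 27), (x, 31, 19, 24, 3, 27), (x, 31, 19, 26, 10, 27), (x, 31, 19, 6, 38, 27), (x, 38, 19, 15, 14, 27), (x, 38, 19, 22, 1, 27), (x, 38, 19, 24, 3, 27), (x, 38, 19, 26, 10, 27), (x, 38, 19, 6, 38, 27)}
σ[E ≥ 22]: keep tuples satisfying E ≥ 22 → {(r, 30, 8, 10, 22, 8), (r, 30, 8, 33, 23, 8), (r, 32, 26, 10, 22, 29), (r, 32, 26, 10, 22, 40), (r, 32, 26, 33, 23, 29), (r, 32, 26, 33, 23, 40), (r, 40, 38, 10, 22, 1), (r, 40, 38, 33, 23, 1), (x, 22, 19, 6, 38, 27), (x, 31, 19, 6, 38, 27), (x, 38, 19, 6, 38, 27)}
σ[G < 40]: keep tuples satisfying G < 40 → {(r, 30, 8, 10, 22, 8), (r, 30, 8, 33, 23, 8), (r, 32, 26, 10, 22, 29), (r, 32, 26, 10, 22, 40), (r, 32, 26, 33, 23, 29), (r, 32, 26, 33, 23, 40), (x, 22, 19, 6, 38, 27), (x, 31, 19, 6, 38, 27), (x, 38, 19, 6, 38, 27)}
Projecting to D, F (4 duplicate(s) eliminated): {(19, 6), (26, 10), (26, 33), (8, 10), (8, 33)}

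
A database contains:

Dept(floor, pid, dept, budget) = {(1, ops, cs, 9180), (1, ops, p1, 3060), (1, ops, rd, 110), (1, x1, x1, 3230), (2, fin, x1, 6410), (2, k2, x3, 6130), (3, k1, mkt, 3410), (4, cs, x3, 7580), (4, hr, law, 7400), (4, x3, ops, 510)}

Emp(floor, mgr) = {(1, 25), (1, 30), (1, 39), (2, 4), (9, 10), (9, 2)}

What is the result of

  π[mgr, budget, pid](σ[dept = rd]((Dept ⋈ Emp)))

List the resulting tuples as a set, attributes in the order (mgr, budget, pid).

Natural join on floor: {(1, ops, cs, 9180, 25), (1, ops, cs, 9180, 30), (1, ops, cs, 9180, 39), (1, ops, p1, 3060, 25), (1, ops, p1, 3060, 30), (1, ops, p1, 3060, 39), (1, ops, rd, 110, 25), (1, ops, rd, 110, 30), (1, ops, rd, 110, 39), (1, x1, x1, 3230, 25), (1, x1, x1, 3230, 30), (1, x1, x1, 3230, 39), (2, fin, x1, 6410, 4), (2, k2, x3, 6130, 4)}
Apply σ_{dept = rd}; surviving tuples: {(1, ops, rd, 110, 25), (1, ops, rd, 110, 30), (1, ops, rd, 110, 39)}
π[mgr, budget, pid]: project onto (mgr, budget, pid) → {(25, 110, ops), (30, 110, ops), (39, 110, ops)}

{(25, 110, ops), (30, 110, ops), (39, 110, ops)}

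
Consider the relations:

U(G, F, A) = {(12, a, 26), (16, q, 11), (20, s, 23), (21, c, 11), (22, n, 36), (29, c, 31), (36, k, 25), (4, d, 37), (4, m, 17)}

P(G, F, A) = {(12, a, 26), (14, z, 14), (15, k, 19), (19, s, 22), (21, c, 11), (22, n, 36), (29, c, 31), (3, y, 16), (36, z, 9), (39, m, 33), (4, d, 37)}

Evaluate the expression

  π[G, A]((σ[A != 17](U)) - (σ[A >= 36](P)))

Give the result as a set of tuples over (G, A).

Filtering on A != 17 leaves {(12, a, 26), (16, q, 11), (20, s, 23), (21, c, 11), (22, n, 36), (29, c, 31), (36, k, 25), (4, d, 37)}.
Filtering on A >= 36 leaves {(22, n, 36), (4, d, 37)}.
Taking the difference: {(12, a, 26), (16, q, 11), (20, s, 23), (21, c, 11), (29, c, 31), (36, k, 25)}
π_{G, A} gives {(12, 26), (16, 11), (20, 23), (21, 11), (29, 31), (36, 25)}.

{(12, 26), (16, 11), (20, 23), (21, 11), (29, 31), (36, 25)}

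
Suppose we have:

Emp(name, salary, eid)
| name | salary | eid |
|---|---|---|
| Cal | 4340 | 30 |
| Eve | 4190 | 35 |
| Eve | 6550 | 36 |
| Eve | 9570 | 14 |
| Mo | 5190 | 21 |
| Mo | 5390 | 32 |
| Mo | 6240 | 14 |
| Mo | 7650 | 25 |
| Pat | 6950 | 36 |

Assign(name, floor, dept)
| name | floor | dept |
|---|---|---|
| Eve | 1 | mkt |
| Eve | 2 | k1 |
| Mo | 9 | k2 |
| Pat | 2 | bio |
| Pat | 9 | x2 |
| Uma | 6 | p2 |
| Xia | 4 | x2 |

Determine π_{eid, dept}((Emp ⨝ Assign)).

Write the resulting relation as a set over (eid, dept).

Emp ⋈ Assign (natural join on name): {(Eve, 4190, 35, 1, mkt), (Eve, 4190, 35, 2, k1), (Eve, 6550, 36, 1, mkt), (Eve, 6550, 36, 2, k1), (Eve, 9570, 14, 1, mkt), (Eve, 9570, 14, 2, k1), (Mo, 5190, 21, 9, k2), (Mo, 5390, 32, 9, k2), (Mo, 6240, 14, 9, k2), (Mo, 7650, 25, 9, k2), (Pat, 6950, 36, 2, bio), (Pat, 6950, 36, 9, x2)}
Projecting to eid, dept: {(14, k1), (14, k2), (14, mkt), (21, k2), (25, k2), (32, k2), (35, k1), (35, mkt), (36, bio), (36, k1), (36, mkt), (36, x2)}

{(14, k1), (14, k2), (14, mkt), (21, k2), (25, k2), (32, k2), (35, k1), (35, mkt), (36, bio), (36, k1), (36, mkt), (36, x2)}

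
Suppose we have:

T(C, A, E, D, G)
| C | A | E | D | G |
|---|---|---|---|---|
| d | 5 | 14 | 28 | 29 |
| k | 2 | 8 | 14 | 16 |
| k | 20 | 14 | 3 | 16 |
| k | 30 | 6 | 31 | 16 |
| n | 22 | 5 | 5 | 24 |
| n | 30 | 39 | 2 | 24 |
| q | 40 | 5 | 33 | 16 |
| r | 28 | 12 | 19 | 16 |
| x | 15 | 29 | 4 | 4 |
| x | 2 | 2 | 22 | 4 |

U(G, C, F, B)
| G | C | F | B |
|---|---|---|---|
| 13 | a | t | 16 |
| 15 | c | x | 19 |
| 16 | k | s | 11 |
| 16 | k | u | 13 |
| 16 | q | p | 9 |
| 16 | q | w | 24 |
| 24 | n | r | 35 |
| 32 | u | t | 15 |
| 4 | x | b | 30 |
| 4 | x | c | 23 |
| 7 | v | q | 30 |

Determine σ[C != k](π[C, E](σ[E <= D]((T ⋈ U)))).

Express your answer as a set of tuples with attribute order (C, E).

Natural join on C, G: {(k, 2, 8, 14, 16, s, 11), (k, 2, 8, 14, 16, u, 13), (k, 20, 14, 3, 16, s, 11), (k, 20, 14, 3, 16, u, 13), (k, 30, 6, 31, 16, s, 11), (k, 30, 6, 31, 16, u, 13), (n, 22, 5, 5, 24, r, 35), (n, 30, 39, 2, 24, r, 35), (q, 40, 5, 33, 16, p, 9), (q, 40, 5, 33, 16, w, 24), (x, 15, 29, 4, 4, b, 30), (x, 15, 29, 4, 4, c, 23), (x, 2, 2, 22, 4, b, 30), (x, 2, 2, 22, 4, c, 23)}
Apply σ_{E <= D}; surviving tuples: {(k, 2, 8, 14, 16, s, 11), (k, 2, 8, 14, 16, u, 13), (k, 30, 6, 31, 16, s, 11), (k, 30, 6, 31, 16, u, 13), (n, 22, 5, 5, 24, r, 35), (q, 40, 5, 33, 16, p, 9), (q, 40, 5, 33, 16, w, 24), (x, 2, 2, 22, 4, b, 30), (x, 2, 2, 22, 4, c, 23)}
π_{C, E} gives {(k, 6), (k, 8), (n, 5), (q, 5), (x, 2)} (4 duplicate(s) eliminated).
Apply σ_{C != k}; surviving tuples: {(n, 5), (q, 5), (x, 2)}

{(n, 5), (q, 5), (x, 2)}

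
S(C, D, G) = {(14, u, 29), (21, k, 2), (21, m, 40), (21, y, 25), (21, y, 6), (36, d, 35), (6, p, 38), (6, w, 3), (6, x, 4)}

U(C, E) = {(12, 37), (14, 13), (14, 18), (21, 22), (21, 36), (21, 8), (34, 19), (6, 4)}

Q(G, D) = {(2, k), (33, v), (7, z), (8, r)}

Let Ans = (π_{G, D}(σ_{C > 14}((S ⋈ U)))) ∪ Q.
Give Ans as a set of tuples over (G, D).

{(2, k), (25, y), (33, v), (40, m), (6, y), (7, z), (8, r)}

Natural join on C: {(14, u, 29, 13), (14, u, 29, 18), (21, k, 2, 22), (21, k, 2, 36), (21, k, 2, 8), (21, m, 40, 22), (21, m, 40, 36), (21, m, 40, 8), (21, y, 25, 22), (21, y, 25, 36), (21, y, 25, 8), (21, y, 6, 22), (21, y, 6, 36), (21, y, 6, 8), (6, p, 38, 4), (6, w, 3, 4), (6, x, 4, 4)}
σ[C > 14]: keep tuples satisfying C > 14 → {(21, k, 2, 22), (21, k, 2, 36), (21, k, 2, 8), (21, m, 40, 22), (21, m, 40, 36), (21, m, 40, 8), (21, y, 25, 22), (21, y, 25, 36), (21, y, 25, 8), (21, y, 6, 22), (21, y, 6, 36), (21, y, 6, 8)}
Keep only column(s) G, D (8 duplicate(s) eliminated): {(2, k), (25, y), (40, m), (6, y)}
Set union of the two operands is {(2, k), (25, y), (33, v), (40, m), (6, y), (7, z), (8, r)}.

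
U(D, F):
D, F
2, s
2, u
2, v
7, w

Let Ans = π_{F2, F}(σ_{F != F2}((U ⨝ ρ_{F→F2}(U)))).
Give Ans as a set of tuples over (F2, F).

{(s, u), (s, v), (u, s), (u, v), (v, s), (v, u)}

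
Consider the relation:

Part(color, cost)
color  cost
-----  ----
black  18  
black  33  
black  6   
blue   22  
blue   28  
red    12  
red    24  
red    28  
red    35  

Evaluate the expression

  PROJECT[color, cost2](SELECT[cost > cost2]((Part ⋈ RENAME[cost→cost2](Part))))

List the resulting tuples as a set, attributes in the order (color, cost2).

{(black, 18), (black, 6), (blue, 22), (red, 12), (red, 24), (red, 28)}

ρ[cost→cost2]: schema becomes (color, cost2); tuples unchanged.
Part ⋈ RENAME[cost→cost2](Part) (natural join on color): {(black, 18, 18), (black, 18, 33), (black, 18, 6), (black, 33, 18), (black, 33, 33), (black, 33, 6), (black, 6, 18), (black, 6, 33), (black, 6, 6), (blue, 22, 22), (blue, 22, 28), (blue, 28, 22), (blue, 28, 28), (red, 12, 12), (red, 12, 24), (red, 12, 28), (red, 12, 35), (red, 24, 12), (red, 24, 24), (red, 24, 28), (red, 24, 35), (red, 28, 12), (red, 28, 24), (red, 28, 28), (red, 28, 35), (red, 35, 12), (red, 35, 24), (red, 35, 28), (red, 35, 35)}
Selection cost > cost2: {(black, 18, 6), (black, 33, 18), (black, 33, 6), (blue, 28, 22), (red, 24, 12), (red, 28, 12), (red, 28, 24), (red, 35, 12), (red, 35, 24), (red, 35, 28)}
Projecting to color, cost2 (4 duplicate(s) eliminated): {(black, 18), (black, 6), (blue, 22), (red, 12), (red, 24), (red, 28)}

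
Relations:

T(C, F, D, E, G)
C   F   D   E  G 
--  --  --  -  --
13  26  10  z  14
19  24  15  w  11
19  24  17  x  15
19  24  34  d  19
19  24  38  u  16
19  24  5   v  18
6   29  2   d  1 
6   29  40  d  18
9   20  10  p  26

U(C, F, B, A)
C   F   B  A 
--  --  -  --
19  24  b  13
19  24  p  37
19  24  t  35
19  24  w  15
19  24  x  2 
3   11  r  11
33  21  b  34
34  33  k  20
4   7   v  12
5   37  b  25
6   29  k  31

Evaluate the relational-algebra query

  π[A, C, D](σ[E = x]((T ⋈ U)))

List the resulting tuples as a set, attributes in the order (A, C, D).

Joining T and U on C, F yields {(19, 24, 15, w, 11, b, 13), (19, 24, 15, w, 11, p, 37), (19, 24, 15, w, 11, t, 35), (19, 24, 15, w, 11, w, 15), (19, 24, 15, w, 11, x, 2), (19, 24, 17, x, 15, b, 13), (19, 24, 17, x, 15, p, 37), (19, 24, 17, x, 15, t, 35), (19, 24, 17, x, 15, w, 15), (19, 24, 17, x, 15, x, 2), (19, 24, 34, d, 19, b, 13), (19, 24, 34, d, 19, p, 37), (19, 24, 34, d, 19, t, 35), (19, 24, 34, d, 19, w, 15), (19, 24, 34, d, 19, x, 2), (19, 24, 38, u, 16, b, 13), (19, 24, 38, u, 16, p, 37), (19, 24, 38, u, 16, t, 35), (19, 24, 38, u, 16, w, 15), (19, 24, 38, u, 16, x, 2), (19, 24, 5, v, 18, b, 13), (19, 24, 5, v, 18, p, 37), (19, 24, 5, v, 18, t, 35), (19, 24, 5, v, 18, w, 15), (19, 24, 5, v, 18, x, 2), (6, 29, 2, d, 1, k, 31), (6, 29, 40, d, 18, k, 31)}.
Selection E = x: {(19, 24, 17, x, 15, b, 13), (19, 24, 17, x, 15, p, 37), (19, 24, 17, x, 15, t, 35), (19, 24, 17, x, 15, w, 15), (19, 24, 17, x, 15, x, 2)}
Keep only column(s) A, C, D: {(13, 19, 17), (15, 19, 17), (2, 19, 17), (35, 19, 17), (37, 19, 17)}

{(13, 19, 17), (15, 19, 17), (2, 19, 17), (35, 19, 17), (37, 19, 17)}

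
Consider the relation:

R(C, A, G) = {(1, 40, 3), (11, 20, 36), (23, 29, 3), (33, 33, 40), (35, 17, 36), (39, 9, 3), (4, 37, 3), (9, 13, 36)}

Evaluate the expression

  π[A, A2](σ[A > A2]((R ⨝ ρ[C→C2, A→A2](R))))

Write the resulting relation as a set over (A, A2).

{(17, 13), (20, 13), (20, 17), (29, 9), (37, 29), (37, 9), (40, 29), (40, 37), (40, 9)}

ρ[C→C2, A→A2]: schema becomes (C2, A2, G); tuples unchanged.
R ⋈ ρ[C→C2, A→A2](R) (natural join on G): {(1, 40, 3, 1, 40), (1, 40, 3, 23, 29), (1, 40, 3, 39, 9), (1, 40, 3, 4, 37), (11, 20, 36, 11, 20), (11, 20, 36, 35, 17), (11, 20, 36, 9, 13), (23, 29, 3, 1, 40), (23, 29, 3, 23, 29), (23, 29, 3, 39, 9), (23, 29, 3, 4, 37), (33, 33, 40, 33, 33), (35, 17, 36, 11, 20), (35, 17, 36, 35, 17), (35, 17, 36, 9, 13), (39, 9, 3, 1, 40), (39, 9, 3, 23, 29), (39, 9, 3, 39, 9), (39, 9, 3, 4, 37), (4, 37, 3, 1, 40), (4, 37, 3, 23, 29), (4, 37, 3, 39, 9), (4, 37, 3, 4, 37), (9, 13, 36, 11, 20), (9, 13, 36, 35, 17), (9, 13, 36, 9, 13)}
Filtering on A > A2 leaves {(1, 40, 3, 23, 29), (1, 40, 3, 39, 9), (1, 40, 3, 4, 37), (11, 20, 36, 35, 17), (11, 20, 36, 9, 13), (23, 29, 3, 39, 9), (35, 17, 36, 9, 13), (4, 37, 3, 23, 29), (4, 37, 3, 39, 9)}.
π[A, A2]: project onto (A, A2) → {(17, 13), (20, 13), (20, 17), (29, 9), (37, 29), (37, 9), (40, 29), (40, 37), (40, 9)}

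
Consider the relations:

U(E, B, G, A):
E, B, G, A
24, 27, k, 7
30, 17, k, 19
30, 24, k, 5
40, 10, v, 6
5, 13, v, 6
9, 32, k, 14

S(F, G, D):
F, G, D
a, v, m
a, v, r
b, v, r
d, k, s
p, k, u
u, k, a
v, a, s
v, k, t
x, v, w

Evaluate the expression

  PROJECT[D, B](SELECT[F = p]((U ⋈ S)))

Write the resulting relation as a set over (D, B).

U ⋈ S (natural join on G): {(24, 27, k, 7, d, s), (24, 27, k, 7, p, u), (24, 27, k, 7, u, a), (24, 27, k, 7, v, t), (30, 17, k, 19, d, s), (30, 17, k, 19, p, u), (30, 17, k, 19, u, a), (30, 17, k, 19, v, t), (30, 24, k, 5, d, s), (30, 24, k, 5, p, u), (30, 24, k, 5, u, a), (30, 24, k, 5, v, t), (40, 10, v, 6, a, m), (40, 10, v, 6, a, r), (40, 10, v, 6, b, r), (40, 10, v, 6, x, w), (5, 13, v, 6, a, m), (5, 13, v, 6, a, r), (5, 13, v, 6, b, r), (5, 13, v, 6, x, w), (9, 32, k, 14, d, s), (9, 32, k, 14, p, u), (9, 32, k, 14, u, a), (9, 32, k, 14, v, t)}
σ[F = p]: keep tuples satisfying F = p → {(24, 27, k, 7, p, u), (30, 17, k, 19, p, u), (30, 24, k, 5, p, u), (9, 32, k, 14, p, u)}
Projecting to D, B: {(u, 17), (u, 24), (u, 27), (u, 32)}

{(u, 17), (u, 24), (u, 27), (u, 32)}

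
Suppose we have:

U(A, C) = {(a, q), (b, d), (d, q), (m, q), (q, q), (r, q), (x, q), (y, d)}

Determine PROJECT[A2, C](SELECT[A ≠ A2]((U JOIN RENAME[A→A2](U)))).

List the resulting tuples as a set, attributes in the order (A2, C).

ρ[A→A2]: schema becomes (A2, C); tuples unchanged.
U ⋈ RENAME[A→A2](U) (natural join on C): {(a, q, a), (a, q, d), (a, q, m), (a, q, q), (a, q, r), (a, q, x), (b, d, b), (b, d, y), (d, q, a), (d, q, d), (d, q, m), (d, q, q), (d, q, r), (d, q, x), (m, q, a), (m, q, d), (m, q, m), (m, q, q), (m, q, r), (m, q, x), (q, q, a), (q, q, d), (q, q, m), (q, q, q), (q, q, r), (q, q, x), (r, q, a), (r, q, d), (r, q, m), (r, q, q), (r, q, r), (r, q, x), (x, q, a), (x, q, d), (x, q, m), (x, q, q), (x, q, r), (x, q, x), (y, d, b), (y, d, y)}
Selection A ≠ A2: {(a, q, d), (a, q, m), (a, q, q), (a, q, r), (a, q, x), (b, d, y), (d, q, a), (d, q, m), (d, q, q), (d, q, r), (d, q, x), (m, q, a), (m, q, d), (m, q, q), (m, q, r), (m, q, x), (q, q, a), (q, q, d), (q, q, m), (q, q, r), (q, q, x), (r, q, a), (r, q, d), (r, q, m), (r, q, q), (r, q, x), (x, q, a), (x, q, d), (x, q, m), (x, q, q), (x, q, r), (y, d, b)}
π[A2, C]: project onto (A2, C) (24 duplicate(s) eliminated) → {(a, q), (b, d), (d, q), (m, q), (q, q), (r, q), (x, q), (y, d)}

{(a, q), (b, d), (d, q), (m, q), (q, q), (r, q), (x, q), (y, d)}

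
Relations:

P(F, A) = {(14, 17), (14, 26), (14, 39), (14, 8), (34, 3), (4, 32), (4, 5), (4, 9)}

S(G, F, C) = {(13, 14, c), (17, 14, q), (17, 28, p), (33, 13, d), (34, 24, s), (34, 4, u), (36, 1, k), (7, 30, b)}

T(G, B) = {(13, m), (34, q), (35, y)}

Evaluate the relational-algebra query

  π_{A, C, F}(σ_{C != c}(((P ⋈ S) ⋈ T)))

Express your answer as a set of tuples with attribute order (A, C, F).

{(32, u, 4), (5, u, 4), (9, u, 4)}

P ⋈ S (natural join on F): {(14, 17, 13, c), (14, 17, 17, q), (14, 26, 13, c), (14, 26, 17, q), (14, 39, 13, c), (14, 39, 17, q), (14, 8, 13, c), (14, 8, 17, q), (4, 32, 34, u), (4, 5, 34, u), (4, 9, 34, u)}
(P ⋈ S) ⋈ T (natural join on G): {(14, 17, 13, c, m), (14, 26, 13, c, m), (14, 39, 13, c, m), (14, 8, 13, c, m), (4, 32, 34, u, q), (4, 5, 34, u, q), (4, 9, 34, u, q)}
Selection C != c: {(4, 32, 34, u, q), (4, 5, 34, u, q), (4, 9, 34, u, q)}
π[A, C, F]: project onto (A, C, F) → {(32, u, 4), (5, u, 4), (9, u, 4)}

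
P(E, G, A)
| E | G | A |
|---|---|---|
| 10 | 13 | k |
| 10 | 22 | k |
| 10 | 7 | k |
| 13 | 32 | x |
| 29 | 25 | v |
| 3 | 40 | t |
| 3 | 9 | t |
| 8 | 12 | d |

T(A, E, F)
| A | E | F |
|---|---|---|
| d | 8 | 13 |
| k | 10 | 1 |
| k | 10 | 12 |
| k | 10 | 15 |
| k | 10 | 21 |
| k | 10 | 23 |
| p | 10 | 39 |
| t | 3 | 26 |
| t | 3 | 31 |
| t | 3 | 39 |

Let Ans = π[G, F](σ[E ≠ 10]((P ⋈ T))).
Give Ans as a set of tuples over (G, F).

Joining P and T on E, A yields {(10, 13, k, 1), (10, 13, k, 12), (10, 13, k, 15), (10, 13, k, 21), (10, 13, k, 23), (10, 22, k, 1), (10, 22, k, 12), (10, 22, k, 15), (10, 22, k, 21), (10, 22, k, 23), (10, 7, k, 1), (10, 7, k, 12), (10, 7, k, 15), (10, 7, k, 21), (10, 7, k, 23), (3, 40, t, 26), (3, 40, t, 31), (3, 40, t, 39), (3, 9, t, 26), (3, 9, t, 31), (3, 9, t, 39), (8, 12, d, 13)}.
σ[E ≠ 10]: keep tuples satisfying E ≠ 10 → {(3, 40, t, 26), (3, 40, t, 31), (3, 40, t, 39), (3, 9, t, 26), (3, 9, t, 31), (3, 9, t, 39), (8, 12, d, 13)}
Projecting to G, F: {(12, 13), (40, 26), (40, 31), (40, 39), (9, 26), (9, 31), (9, 39)}

{(12, 13), (40, 26), (40, 31), (40, 39), (9, 26), (9, 31), (9, 39)}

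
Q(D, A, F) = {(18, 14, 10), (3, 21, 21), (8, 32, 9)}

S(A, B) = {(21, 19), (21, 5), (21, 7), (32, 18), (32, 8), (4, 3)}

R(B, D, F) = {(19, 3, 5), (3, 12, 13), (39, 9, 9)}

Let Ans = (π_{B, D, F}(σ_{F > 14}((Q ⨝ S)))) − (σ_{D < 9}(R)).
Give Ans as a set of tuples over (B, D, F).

Natural join on A: {(3, 21, 21, 19), (3, 21, 21, 5), (3, 21, 21, 7), (8, 32, 9, 18), (8, 32, 9, 8)}
Selection F > 14: {(3, 21, 21, 19), (3, 21, 21, 5), (3, 21, 21, 7)}
π[B, D, F]: project onto (B, D, F) → {(19, 3, 21), (5, 3, 21), (7, 3, 21)}
Selection D < 9: {(19, 3, 5)}
Taking the difference: {(19, 3, 21), (5, 3, 21), (7, 3, 21)}

{(19, 3, 21), (5, 3, 21), (7, 3, 21)}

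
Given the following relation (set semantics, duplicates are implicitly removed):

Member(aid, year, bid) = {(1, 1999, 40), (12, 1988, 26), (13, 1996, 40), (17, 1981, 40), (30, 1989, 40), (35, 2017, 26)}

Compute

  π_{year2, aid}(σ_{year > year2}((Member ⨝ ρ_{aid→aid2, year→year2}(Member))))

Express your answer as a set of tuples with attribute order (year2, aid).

{(1981, 1), (1981, 13), (1981, 30), (1988, 35), (1989, 1), (1989, 13), (1996, 1)}

ρ[aid→aid2, year→year2]: schema becomes (aid2, year2, bid); tuples unchanged.
Natural join on bid: {(1, 1999, 40, 1, 1999), (1, 1999, 40, 13, 1996), (1, 1999, 40, 17, 1981), (1, 1999, 40, 30, 1989), (12, 1988, 26, 12, 1988), (12, 1988, 26, 35, 2017), (13, 1996, 40, 1, 1999), (13, 1996, 40, 13, 1996), (13, 1996, 40, 17, 1981), (13, 1996, 40, 30, 1989), (17, 1981, 40, 1, 1999), (17, 1981, 40, 13, 1996), (17, 1981, 40, 17, 1981), (17, 1981, 40, 30, 1989), (30, 1989, 40, 1, 1999), (30, 1989, 40, 13, 1996), (30, 1989, 40, 17, 1981), (30, 1989, 40, 30, 1989), (35, 2017, 26, 12, 1988), (35, 2017, 26, 35, 2017)}
Selection year > year2: {(1, 1999, 40, 13, 1996), (1, 1999, 40, 17, 1981), (1, 1999, 40, 30, 1989), (13, 1996, 40, 17, 1981), (13, 1996, 40, 30, 1989), (30, 1989, 40, 17, 1981), (35, 2017, 26, 12, 1988)}
Projecting to year2, aid: {(1981, 1), (1981, 13), (1981, 30), (1988, 35), (1989, 1), (1989, 13), (1996, 1)}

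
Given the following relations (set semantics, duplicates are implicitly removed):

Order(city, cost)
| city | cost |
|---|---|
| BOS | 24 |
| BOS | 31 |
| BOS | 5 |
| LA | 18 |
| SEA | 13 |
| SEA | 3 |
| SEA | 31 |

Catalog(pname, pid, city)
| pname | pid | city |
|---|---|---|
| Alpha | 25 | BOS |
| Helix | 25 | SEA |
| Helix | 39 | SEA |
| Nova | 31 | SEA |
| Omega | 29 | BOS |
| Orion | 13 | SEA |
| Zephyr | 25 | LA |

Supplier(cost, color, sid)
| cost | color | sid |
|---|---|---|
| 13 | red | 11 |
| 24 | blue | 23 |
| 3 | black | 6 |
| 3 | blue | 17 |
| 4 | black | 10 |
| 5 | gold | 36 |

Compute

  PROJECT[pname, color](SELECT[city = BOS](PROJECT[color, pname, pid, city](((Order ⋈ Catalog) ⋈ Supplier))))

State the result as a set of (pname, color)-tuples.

Order ⋈ Catalog (natural join on city): {(BOS, 24, Alpha, 25), (BOS, 24, Omega, 29), (BOS, 31, Alpha, 25), (BOS, 31, Omega, 29), (BOS, 5, Alpha, 25), (BOS, 5, Omega, 29), (LA, 18, Zephyr, 25), (SEA, 13, Helix, 25), (SEA, 13, Helix, 39), (SEA, 13, Nova, 31), (SEA, 13, Orion, 13), (SEA, 3, Helix, 25), (SEA, 3, Helix, 39), (SEA, 3, Nova, 31), (SEA, 3, Orion, 13), (SEA, 31, Helix, 25), (SEA, 31, Helix, 39), (SEA, 31, Nova, 31), (SEA, 31, Orion, 13)}
(Order ⋈ Catalog) ⋈ Supplier (natural join on cost): {(BOS, 24, Alpha, 25, blue, 23), (BOS, 24, Omega, 29, blue, 23), (BOS, 5, Alpha, 25, gold, 36), (BOS, 5, Omega, 29, gold, 36), (SEA, 13, Helix, 25, red, 11), (SEA, 13, Helix, 39, red, 11), (SEA, 13, Nova, 31, red, 11), (SEA, 13, Orion, 13, red, 11), (SEA, 3, Helix, 25, black, 6), (SEA, 3, Helix, 25, blue, 17), (SEA, 3, Helix, 39, black, 6), (SEA, 3, Helix, 39, blue, 17), (SEA, 3, Nova, 31, black, 6), (SEA, 3, Nova, 31, blue, 17), (SEA, 3, Orion, 13, black, 6), (SEA, 3, Orion, 13, blue, 17)}
Projecting to color, pname, pid, city: {(black, Helix, 25, SEA), (black, Helix, 39, SEA), (black, Nova, 31, SEA), (black, Orion, 13, SEA), (blue, Alpha, 25, BOS), (blue, Helix, 25, SEA), (blue, Helix, 39, SEA), (blue, Nova, 31, SEA), (blue, Omega, 29, BOS), (blue, Orion, 13, SEA), (gold, Alpha, 25, BOS), (gold, Omega, 29, BOS), (red, Helix, 25, SEA), (red, Helix, 39, SEA), (red, Nova, 31, SEA), (red, Orion, 13, SEA)}
Filtering on city = BOS leaves {(blue, Alpha, 25, BOS), (blue, Omega, 29, BOS), (gold, Alpha, 25, BOS), (gold, Omega, 29, BOS)}.
Projecting to pname, color: {(Alpha, blue), (Alpha, gold), (Omega, blue), (Omega, gold)}

{(Alpha, blue), (Alpha, gold), (Omega, blue), (Omega, gold)}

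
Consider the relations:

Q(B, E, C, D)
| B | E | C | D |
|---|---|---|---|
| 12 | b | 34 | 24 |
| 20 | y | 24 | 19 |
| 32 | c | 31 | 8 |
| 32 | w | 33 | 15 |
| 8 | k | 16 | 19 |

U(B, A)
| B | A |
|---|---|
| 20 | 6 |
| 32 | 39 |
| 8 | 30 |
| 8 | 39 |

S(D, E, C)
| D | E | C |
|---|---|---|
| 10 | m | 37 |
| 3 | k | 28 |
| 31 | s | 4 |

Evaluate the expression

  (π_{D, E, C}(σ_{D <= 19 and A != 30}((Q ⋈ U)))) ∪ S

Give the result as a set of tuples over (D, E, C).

Q ⋈ U (natural join on B): {(20, y, 24, 19, 6), (32, c, 31, 8, 39), (32, w, 33, 15, 39), (8, k, 16, 19, 30), (8, k, 16, 19, 39)}
Apply σ_{D <= 19 and A != 30}; surviving tuples: {(20, y, 24, 19, 6), (32, c, 31, 8, 39), (32, w, 33, 15, 39), (8, k, 16, 19, 39)}
π_{D, E, C} gives {(15, w, 33), (19, k, 16), (19, y, 24), (8, c, 31)}.
Union: {(15, w, 33), (19, k, 16), (19, y, 24), (8, c, 31)} with {(10, m, 37), (3, k, 28), (31, s, 4)} → {(10, m, 37), (15, w, 33), (19, k, 16), (19, y, 24), (3, k, 28), (31, s, 4), (8, c, 31)}

{(10, m, 37), (15, w, 33), (19, k, 16), (19, y, 24), (3, k, 28), (31, s, 4), (8, c, 31)}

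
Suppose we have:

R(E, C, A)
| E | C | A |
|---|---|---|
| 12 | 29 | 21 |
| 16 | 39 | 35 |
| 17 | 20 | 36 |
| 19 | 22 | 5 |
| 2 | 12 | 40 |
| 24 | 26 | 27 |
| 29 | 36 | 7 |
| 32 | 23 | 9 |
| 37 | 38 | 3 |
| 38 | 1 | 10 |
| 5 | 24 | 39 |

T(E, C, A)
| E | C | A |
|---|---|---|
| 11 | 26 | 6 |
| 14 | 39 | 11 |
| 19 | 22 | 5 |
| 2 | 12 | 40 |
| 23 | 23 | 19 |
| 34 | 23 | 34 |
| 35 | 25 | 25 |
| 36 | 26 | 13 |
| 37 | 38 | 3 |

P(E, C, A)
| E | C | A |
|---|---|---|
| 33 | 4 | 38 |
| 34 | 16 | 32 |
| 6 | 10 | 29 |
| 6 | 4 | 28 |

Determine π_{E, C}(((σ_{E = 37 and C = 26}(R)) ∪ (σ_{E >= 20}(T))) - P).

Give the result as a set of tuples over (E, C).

{(23, 23), (34, 23), (35, 25), (36, 26), (37, 38)}

Apply σ_{E = 37 and C = 26}; surviving tuples: {}
Apply σ_{E >= 20}; surviving tuples: {(23, 23, 19), (34, 23, 34), (35, 25, 25), (36, 26, 13), (37, 38, 3)}
Union: {} with {(23, 23, 19), (34, 23, 34), (35, 25, 25), (36, 26, 13), (37, 38, 3)} → {(23, 23, 19), (34, 23, 34), (35, 25, 25), (36, 26, 13), (37, 38, 3)}
Difference: {(23, 23, 19), (34, 23, 34), (35, 25, 25), (36, 26, 13), (37, 38, 3)} with {(33, 4, 38), (34, 16, 32), (6, 10, 29), (6, 4, 28)} → {(23, 23, 19), (34, 23, 34), (35, 25, 25), (36, 26, 13), (37, 38, 3)}
Keep only column(s) E, C: {(23, 23), (34, 23), (35, 25), (36, 26), (37, 38)}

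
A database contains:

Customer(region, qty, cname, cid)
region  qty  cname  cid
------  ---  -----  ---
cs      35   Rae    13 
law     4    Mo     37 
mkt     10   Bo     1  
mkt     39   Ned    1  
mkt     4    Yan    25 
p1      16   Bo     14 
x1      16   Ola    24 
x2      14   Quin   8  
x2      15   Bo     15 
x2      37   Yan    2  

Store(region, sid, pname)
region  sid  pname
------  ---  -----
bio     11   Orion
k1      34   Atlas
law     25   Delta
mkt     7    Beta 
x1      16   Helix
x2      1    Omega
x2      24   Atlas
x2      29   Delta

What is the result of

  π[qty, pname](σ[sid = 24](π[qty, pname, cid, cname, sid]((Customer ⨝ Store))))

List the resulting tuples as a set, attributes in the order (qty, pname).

Customer ⋈ Store (natural join on region): {(law, 4, Mo, 37, 25, Delta), (mkt, 10, Bo, 1, 7, Beta), (mkt, 39, Ned, 1, 7, Beta), (mkt, 4, Yan, 25, 7, Beta), (x1, 16, Ola, 24, 16, Helix), (x2, 14, Quin, 8, 1, Omega), (x2, 14, Quin, 8, 24, Atlas), (x2, 14, Quin, 8, 29, Delta), (x2, 15, Bo, 15, 1, Omega), (x2, 15, Bo, 15, 24, Atlas), (x2, 15, Bo, 15, 29, Delta), (x2, 37, Yan, 2, 1, Omega), (x2, 37, Yan, 2, 24, Atlas), (x2, 37, Yan, 2, 29, Delta)}
π_{qty, pname, cid, cname, sid} gives {(10, Beta, 1, Bo, 7), (14, Atlas, 8, Quin, 24), (14, Delta, 8, Quin, 29), (14, Omega, 8, Quin, 1), (15, Atlas, 15, Bo, 24), (15, Delta, 15, Bo, 29), (15, Omega, 15, Bo, 1), (16, Helix, 24, Ola, 16), (37, Atlas, 2, Yan, 24), (37, Delta, 2, Yan, 29), (37, Omega, 2, Yan, 1), (39, Beta, 1, Ned, 7), (4, Beta, 25, Yan, 7), (4, Delta, 37, Mo, 25)}.
σ[sid = 24]: keep tuples satisfying sid = 24 → {(14, Atlas, 8, Quin, 24), (15, Atlas, 15, Bo, 24), (37, Atlas, 2, Yan, 24)}
π_{qty, pname} gives {(14, Atlas), (15, Atlas), (37, Atlas)}.

{(14, Atlas), (15, Atlas), (37, Atlas)}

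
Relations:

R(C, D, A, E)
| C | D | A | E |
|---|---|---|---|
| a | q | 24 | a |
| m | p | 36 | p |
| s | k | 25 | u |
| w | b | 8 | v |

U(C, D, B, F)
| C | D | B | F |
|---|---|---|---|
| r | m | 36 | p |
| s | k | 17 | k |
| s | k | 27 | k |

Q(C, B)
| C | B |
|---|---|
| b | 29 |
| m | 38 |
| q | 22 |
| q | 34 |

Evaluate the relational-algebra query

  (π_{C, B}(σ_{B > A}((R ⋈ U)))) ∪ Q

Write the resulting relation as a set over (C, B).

R ⋈ U (natural join on C, D): {(s, k, 25, u, 17, k), (s, k, 25, u, 27, k)}
Apply σ_{B > A}; surviving tuples: {(s, k, 25, u, 27, k)}
π_{C, B} gives {(s, 27)}.
Union: {(s, 27)} with {(b, 29), (m, 38), (q, 22), (q, 34)} → {(b, 29), (m, 38), (q, 22), (q, 34), (s, 27)}

{(b, 29), (m, 38), (q, 22), (q, 34), (s, 27)}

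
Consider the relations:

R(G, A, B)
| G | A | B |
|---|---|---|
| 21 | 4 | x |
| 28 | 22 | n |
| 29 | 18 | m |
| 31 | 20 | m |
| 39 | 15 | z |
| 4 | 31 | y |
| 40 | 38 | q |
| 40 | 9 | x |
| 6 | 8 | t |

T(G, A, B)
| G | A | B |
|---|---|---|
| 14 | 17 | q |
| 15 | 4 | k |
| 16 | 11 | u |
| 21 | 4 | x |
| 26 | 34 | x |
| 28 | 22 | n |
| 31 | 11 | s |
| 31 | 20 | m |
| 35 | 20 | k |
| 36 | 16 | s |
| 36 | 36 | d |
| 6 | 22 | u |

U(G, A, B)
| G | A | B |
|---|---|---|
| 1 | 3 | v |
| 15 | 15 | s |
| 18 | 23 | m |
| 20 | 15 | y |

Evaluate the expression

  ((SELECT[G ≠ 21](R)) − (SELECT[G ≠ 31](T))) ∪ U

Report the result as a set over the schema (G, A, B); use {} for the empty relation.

{(1, 3, v), (15, 15, s), (18, 23, m), (20, 15, y), (29, 18, m), (31, 20, m), (39, 15, z), (4, 31, y), (40, 38, q), (40, 9, x), (6, 8, t)}

Apply σ_{G ≠ 21}; surviving tuples: {(28, 22, n), (29, 18, m), (31, 20, m), (39, 15, z), (4, 31, y), (40, 38, q), (40, 9, x), (6, 8, t)}
Apply σ_{G ≠ 31}; surviving tuples: {(14, 17, q), (15, 4, k), (16, 11, u), (21, 4, x), (26, 34, x), (28, 22, n), (35, 20, k), (36, 16, s), (36, 36, d), (6, 22, u)}
Set difference of the two operands is {(29, 18, m), (31, 20, m), (39, 15, z), (4, 31, y), (40, 38, q), (40, 9, x), (6, 8, t)}.
Set union of the two operands is {(1, 3, v), (15, 15, s), (18, 23, m), (20, 15, y), (29, 18, m), (31, 20, m), (39, 15, z), (4, 31, y), (40, 38, q), (40, 9, x), (6, 8, t)}.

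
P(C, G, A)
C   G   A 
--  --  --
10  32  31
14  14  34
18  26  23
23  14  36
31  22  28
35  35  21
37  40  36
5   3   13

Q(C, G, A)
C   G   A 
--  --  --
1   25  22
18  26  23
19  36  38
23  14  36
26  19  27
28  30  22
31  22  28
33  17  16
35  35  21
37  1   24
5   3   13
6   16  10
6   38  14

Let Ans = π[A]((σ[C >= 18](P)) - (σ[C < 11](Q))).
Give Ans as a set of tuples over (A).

{21, 23, 28, 36}

σ[C >= 18]: keep tuples satisfying C >= 18 → {(18, 26, 23), (23, 14, 36), (31, 22, 28), (35, 35, 21), (37, 40, 36)}
σ[C < 11]: keep tuples satisfying C < 11 → {(1, 25, 22), (5, 3, 13), (6, 16, 10), (6, 38, 14)}
Taking the difference: {(18, 26, 23), (23, 14, 36), (31, 22, 28), (35, 35, 21), (37, 40, 36)}
Keep only column(s) A (1 duplicate(s) eliminated): {21, 23, 28, 36}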